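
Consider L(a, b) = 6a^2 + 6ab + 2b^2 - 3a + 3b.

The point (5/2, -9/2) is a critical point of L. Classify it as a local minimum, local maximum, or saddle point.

The Hessian of L is constant: H = [[12, 6], [6, 4]].
det(H) = 12·4 − 6² = 12.
det(H) > 0 and tr(H) = 16 > 0, so H is positive definite and the point is a local minimum.

local minimum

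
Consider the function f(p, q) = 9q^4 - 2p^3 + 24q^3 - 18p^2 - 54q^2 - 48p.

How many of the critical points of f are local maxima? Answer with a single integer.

f separates as a function of p plus a function of q, so ∇f=0 decouples.
∂f/∂p = -6(p + 2)(p + 4) = 0 at p ∈ {-4, -2}; ∂f/∂q = 36q(q - 1)(q + 3) = 0 at q ∈ {-3, 0, 1}.
The Hessian is diagonal: diag(f_pp, f_qq). Second derivatives: f_pp(-4)=12, f_pp(-2)=-12; f_qq(-3)=432, f_qq(0)=-108, f_qq(1)=144.
Local maxima occur where both diagonal entries negative: (-2, 0). Count: 1.

1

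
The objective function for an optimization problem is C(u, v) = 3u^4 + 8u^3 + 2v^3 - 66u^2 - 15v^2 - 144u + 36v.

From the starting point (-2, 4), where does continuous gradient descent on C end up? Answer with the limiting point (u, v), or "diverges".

(-4, 3)

C is separable, so gradient descent decouples: u follows -∂C/∂u, v follows -∂C/∂v.
∂C/∂u = 12(u - 3)(u + 1)(u + 4); at u=-2 this is 120, so u decreases.
∂C/∂v = 6(v - 3)(v - 2); at v=4 this is 12, so v decreases.
u converges to its nearest critical value -4 (a local min of the u-part); v converges to 3. The iterate converges to (-4, 3).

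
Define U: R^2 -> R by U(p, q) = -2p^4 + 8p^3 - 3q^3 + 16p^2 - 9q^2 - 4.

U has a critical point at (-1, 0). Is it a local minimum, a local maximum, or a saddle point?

The mixed partial ∂²U/∂p∂q is 0, so the Hessian at any point is diag(U_pp, U_qq) = diag(8(-3p^2 + 6p + 4), -18(q + 1)).
At (-1, 0): H = diag(-40, -18).
Both eigenvalues are negative, so H is negative definite: a local maximum.

local maximum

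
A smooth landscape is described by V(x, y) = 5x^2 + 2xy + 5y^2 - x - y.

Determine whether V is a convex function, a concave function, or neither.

V is quadratic, so its Hessian is the constant matrix H = [[10, 2], [2, 10]].
det(H) = 96, tr(H) = 20.
det(H) > 0 and tr(H) > 0, so H is positive definite everywhere: convex.

convex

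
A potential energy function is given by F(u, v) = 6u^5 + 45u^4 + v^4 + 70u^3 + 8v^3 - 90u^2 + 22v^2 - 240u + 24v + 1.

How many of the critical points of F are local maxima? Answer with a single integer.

2

F separates as a function of u plus a function of v, so ∇F=0 decouples.
∂F/∂u = 30(u - 1)(u + 1)(u + 2)(u + 4) = 0 at u ∈ {-4, -2, -1, 1}; ∂F/∂v = 4(v + 1)(v + 2)(v + 3) = 0 at v ∈ {-3, -2, -1}.
The Hessian is diagonal: diag(F_uu, F_vv). Second derivatives: F_uu(-4)=-900, F_uu(-2)=180, F_uu(-1)=-180, F_uu(1)=900; F_vv(-3)=8, F_vv(-2)=-4, F_vv(-1)=8.
Local maxima occur where both diagonal entries negative: (-4, -2), (-1, -2). Count: 2.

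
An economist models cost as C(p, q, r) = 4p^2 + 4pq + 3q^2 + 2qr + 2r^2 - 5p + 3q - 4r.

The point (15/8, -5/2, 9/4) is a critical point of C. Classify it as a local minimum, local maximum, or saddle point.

local minimum

The Hessian is constant: H = [[8, 4, 0], [4, 6, 2], [0, 2, 4]].
Leading principal minors: Δ₁ = 8, Δ₂ = 32, Δ₃ = 96.
All leading minors are positive, so H is positive definite: a local minimum.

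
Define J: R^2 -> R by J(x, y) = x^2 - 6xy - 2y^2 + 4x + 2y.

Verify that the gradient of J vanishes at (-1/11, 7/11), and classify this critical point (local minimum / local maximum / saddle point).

saddle point

∇J = (2x - 6y + 4, -6x - 4y + 2); substituting (-1/11, 7/11) gives ∇J = (0, 0), so (-1/11, 7/11) is indeed a critical point.
The Hessian of J is constant: H = [[2, -6], [-6, -4]].
det(H) = 2·(-4) − (-6)² = -44.
Since det(H) < 0, H is indefinite and the critical point is a saddle point.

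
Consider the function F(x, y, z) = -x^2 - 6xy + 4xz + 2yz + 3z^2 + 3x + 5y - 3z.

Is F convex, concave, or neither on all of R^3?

neither

F is quadratic, so its Hessian is the constant matrix H = [[-2, -6, 4], [-6, 0, 2], [4, 2, 6]].
Leading principal minors: -2, -36, -304.
Neither pattern holds ⇒ H is indefinite ⇒ neither convex nor concave.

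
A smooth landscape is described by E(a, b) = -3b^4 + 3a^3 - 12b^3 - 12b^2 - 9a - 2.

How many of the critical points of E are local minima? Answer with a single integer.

1

E separates as a function of a plus a function of b, so ∇E=0 decouples.
∂E/∂a = 9(a - 1)(a + 1) = 0 at a ∈ {-1, 1}; ∂E/∂b = -12b(b + 1)(b + 2) = 0 at b ∈ {-2, -1, 0}.
The Hessian is diagonal: diag(E_aa, E_bb). Second derivatives: E_aa(-1)=-18, E_aa(1)=18; E_bb(-2)=-24, E_bb(-1)=12, E_bb(0)=-24.
Local minima occur where both diagonal entries positive: (1, -1). Count: 1.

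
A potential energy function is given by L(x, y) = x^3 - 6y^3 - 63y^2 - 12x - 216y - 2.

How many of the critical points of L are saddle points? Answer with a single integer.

L separates as a function of x plus a function of y, so ∇L=0 decouples.
∂L/∂x = 3(x - 2)(x + 2) = 0 at x ∈ {-2, 2}; ∂L/∂y = -18(y + 3)(y + 4) = 0 at y ∈ {-4, -3}.
The Hessian is diagonal: diag(L_xx, L_yy). Second derivatives: L_xx(-2)=-12, L_xx(2)=12; L_yy(-4)=18, L_yy(-3)=-18.
Saddle points occur where the two diagonal entries have opposite signs: (-2, -4), (2, -3). Count: 2.

2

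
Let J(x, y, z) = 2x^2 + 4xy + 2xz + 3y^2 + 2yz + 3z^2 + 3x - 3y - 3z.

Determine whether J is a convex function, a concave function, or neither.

J is quadratic, so its Hessian is the constant matrix H = [[4, 4, 2], [4, 6, 2], [2, 2, 6]].
Leading principal minors: 4, 8, 40.
All positive ⇒ H ≻ 0 ⇒ convex.

convex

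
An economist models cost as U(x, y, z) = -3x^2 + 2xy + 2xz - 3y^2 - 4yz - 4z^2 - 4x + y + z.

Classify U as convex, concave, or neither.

concave

U is quadratic, so its Hessian is the constant matrix H = [[-6, 2, 2], [2, -6, -4], [2, -4, -8]].
Leading principal minors: -6, 32, -168.
Signs alternate −, +, − ⇒ H ≺ 0 ⇒ concave.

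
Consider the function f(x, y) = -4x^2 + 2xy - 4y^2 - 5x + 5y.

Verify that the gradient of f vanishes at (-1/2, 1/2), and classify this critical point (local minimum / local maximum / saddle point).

∇f = (-8x + 2y - 5, 2x - 8y + 5); substituting (-1/2, 1/2) gives ∇f = (0, 0), so (-1/2, 1/2) is indeed a critical point.
The Hessian of f is constant: H = [[-8, 2], [2, -8]].
det(H) = (-8)·(-8) − 2² = 60.
det(H) > 0 and tr(H) = -16 < 0, so H is negative definite and the point is a local maximum.

local maximum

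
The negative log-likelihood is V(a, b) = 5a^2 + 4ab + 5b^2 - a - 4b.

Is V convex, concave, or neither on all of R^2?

V is quadratic, so its Hessian is the constant matrix H = [[10, 4], [4, 10]].
det(H) = 84, tr(H) = 20.
det(H) > 0 and tr(H) > 0, so H is positive definite everywhere: convex.

convex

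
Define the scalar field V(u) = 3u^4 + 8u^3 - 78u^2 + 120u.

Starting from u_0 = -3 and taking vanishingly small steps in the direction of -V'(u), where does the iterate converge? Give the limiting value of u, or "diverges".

-5

V'(u) = 12(u - 2)(u - 1)(u + 5), so V'(-3) = 480.
Gradient descent moves in the -V' direction, i.e. u is decreasing.
The nearest critical point in that direction is u = -5, where V'' = 504 > 0 (a local minimum). The iterate converges there.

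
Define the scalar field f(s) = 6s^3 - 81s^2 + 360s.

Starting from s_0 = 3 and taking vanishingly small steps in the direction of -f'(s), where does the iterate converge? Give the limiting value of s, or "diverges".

diverges

f'(s) = 18(s - 5)(s - 4), so f'(3) = 36.
Gradient descent moves in the -f' direction, i.e. s is decreasing.
There is no critical point below s=3, and f' keeps the same sign, so the iterate runs off to −∞.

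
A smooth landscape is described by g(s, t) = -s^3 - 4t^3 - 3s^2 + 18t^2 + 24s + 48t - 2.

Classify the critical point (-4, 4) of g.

saddle point

The mixed partial ∂²g/∂s∂t is 0, so the Hessian at any point is diag(g_ss, g_tt) = diag(-6(s + 1), 12(-2t + 3)).
At (-4, 4): H = diag(18, -60).
The eigenvalues have opposite signs, so H is indefinite: a saddle point.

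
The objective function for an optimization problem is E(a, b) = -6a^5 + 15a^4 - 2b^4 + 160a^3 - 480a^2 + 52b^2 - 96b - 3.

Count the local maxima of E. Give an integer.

4

E separates as a function of a plus a function of b, so ∇E=0 decouples.
∂E/∂a = -30a(a - 4)(a - 2)(a + 4) = 0 at a ∈ {-4, 0, 2, 4}; ∂E/∂b = -8(b - 3)(b - 1)(b + 4) = 0 at b ∈ {-4, 1, 3}.
The Hessian is diagonal: diag(E_aa, E_bb). Second derivatives: E_aa(-4)=5760, E_aa(0)=-960, E_aa(2)=720, E_aa(4)=-1920; E_bb(-4)=-280, E_bb(1)=80, E_bb(3)=-112.
Local maxima occur where both diagonal entries negative: (0, -4), (0, 3), (4, -4), (4, 3). Count: 4.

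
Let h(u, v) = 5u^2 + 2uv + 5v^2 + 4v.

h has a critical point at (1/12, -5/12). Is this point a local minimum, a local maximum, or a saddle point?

The Hessian of h is constant: H = [[10, 2], [2, 10]].
det(H) = 10·10 − 2² = 96.
det(H) > 0 and tr(H) = 20 > 0, so H is positive definite and the point is a local minimum.

local minimum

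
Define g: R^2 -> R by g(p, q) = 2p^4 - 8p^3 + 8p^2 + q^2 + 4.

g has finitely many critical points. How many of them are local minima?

2

g separates as a function of p plus a function of q, so ∇g=0 decouples.
∂g/∂p = 8p(p - 2)(p - 1) = 0 at p ∈ {0, 1, 2}; ∂g/∂q = 2q = 0 at q ∈ {0}.
The Hessian is diagonal: diag(g_pp, g_qq). Second derivatives: g_pp(0)=16, g_pp(1)=-8, g_pp(2)=16; g_qq(0)=2.
Local minima occur where both diagonal entries positive: (0, 0), (2, 0). Count: 2.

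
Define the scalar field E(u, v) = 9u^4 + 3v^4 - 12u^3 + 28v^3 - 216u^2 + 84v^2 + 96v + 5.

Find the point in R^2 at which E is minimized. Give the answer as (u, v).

E(u,v) separates as P(u) + Q(v) + 5, so its minimum is min P + min Q + 5.
P'(u) = 36u(u - 4)(u + 3) vanishes at u ∈ {-3, 0, 4}; Q'(v) = 12(v + 1)(v + 2)(v + 4) vanishes at v ∈ {-4, -2, -1}.
Local minima of P (where P''>0): P(-3)=-891, P(4)=-1920. Local minima of Q: Q(-4)=-64, Q(-1)=-37.
So the global minimum of E is P(4) + Q(-4) + 5 = -1920 − 64 + 5 = -1979, attained at (4, -4).

(4, -4)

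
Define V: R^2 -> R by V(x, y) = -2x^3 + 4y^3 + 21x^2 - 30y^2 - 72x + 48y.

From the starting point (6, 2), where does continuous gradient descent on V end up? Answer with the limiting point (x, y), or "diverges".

diverges

V is separable, so gradient descent decouples: x follows -∂V/∂x, y follows -∂V/∂y.
∂V/∂x = -6(x - 4)(x - 3); at x=6 this is -36, so x increases.
∂V/∂y = 12(y - 4)(y - 1); at y=2 this is -24, so y increases.
The x-coordinate has no critical point in that direction and runs off to infinity.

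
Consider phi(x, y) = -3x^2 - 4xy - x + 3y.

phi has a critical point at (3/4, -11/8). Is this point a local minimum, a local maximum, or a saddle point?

The Hessian of phi is constant: H = [[-6, -4], [-4, 0]].
det(H) = (-6)·0 − (-4)² = -16.
Since det(H) < 0, H is indefinite and the critical point is a saddle point.

saddle point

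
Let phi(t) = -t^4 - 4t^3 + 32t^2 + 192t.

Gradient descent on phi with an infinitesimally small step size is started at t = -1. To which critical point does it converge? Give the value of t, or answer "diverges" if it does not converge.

-3

phi'(t) = -4(t - 4)(t + 3)(t + 4), so phi'(-1) = 120.
Gradient descent moves in the -phi' direction, i.e. t is decreasing.
The nearest critical point in that direction is t = -3, where phi'' = 28 > 0 (a local minimum). The iterate converges there.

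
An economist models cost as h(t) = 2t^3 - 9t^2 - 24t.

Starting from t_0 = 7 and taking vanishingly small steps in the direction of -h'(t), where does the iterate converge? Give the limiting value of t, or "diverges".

4

h'(t) = 6(t - 4)(t + 1), so h'(7) = 144.
Gradient descent moves in the -h' direction, i.e. t is decreasing.
The nearest critical point in that direction is t = 4, where h'' = 30 > 0 (a local minimum). The iterate converges there.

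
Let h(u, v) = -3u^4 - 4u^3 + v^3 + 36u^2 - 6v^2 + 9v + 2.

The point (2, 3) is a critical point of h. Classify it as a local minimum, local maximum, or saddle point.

The mixed partial ∂²h/∂u∂v is 0, so the Hessian at any point is diag(h_uu, h_vv) = diag(12(-3u^2 - 2u + 6), 6(v - 2)).
At (2, 3): H = diag(-120, 6).
The eigenvalues have opposite signs, so H is indefinite: a saddle point.

saddle point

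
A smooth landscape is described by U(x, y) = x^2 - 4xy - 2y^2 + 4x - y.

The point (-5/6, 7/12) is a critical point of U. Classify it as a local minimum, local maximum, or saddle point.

The Hessian of U is constant: H = [[2, -4], [-4, -4]].
det(H) = 2·(-4) − (-4)² = -24.
Since det(H) < 0, H is indefinite and the critical point is a saddle point.

saddle point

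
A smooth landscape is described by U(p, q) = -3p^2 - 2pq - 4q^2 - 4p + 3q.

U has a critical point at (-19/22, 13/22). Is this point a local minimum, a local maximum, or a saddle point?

local maximum

The Hessian of U is constant: H = [[-6, -2], [-2, -8]].
det(H) = (-6)·(-8) − (-2)² = 44.
det(H) > 0 and tr(H) = -14 < 0, so H is negative definite and the point is a local maximum.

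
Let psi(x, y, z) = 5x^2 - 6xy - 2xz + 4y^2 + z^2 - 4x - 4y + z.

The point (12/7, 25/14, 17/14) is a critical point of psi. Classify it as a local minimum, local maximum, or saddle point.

The Hessian is constant: H = [[10, -6, -2], [-6, 8, 0], [-2, 0, 2]].
Leading principal minors: Δ₁ = 10, Δ₂ = 44, Δ₃ = 56.
All leading minors are positive, so H is positive definite: a local minimum.

local minimum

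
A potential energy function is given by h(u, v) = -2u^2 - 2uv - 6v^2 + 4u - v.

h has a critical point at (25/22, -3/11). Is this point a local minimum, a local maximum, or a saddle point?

The Hessian of h is constant: H = [[-4, -2], [-2, -12]].
det(H) = (-4)·(-12) − (-2)² = 44.
det(H) > 0 and tr(H) = -16 < 0, so H is negative definite and the point is a local maximum.

local maximum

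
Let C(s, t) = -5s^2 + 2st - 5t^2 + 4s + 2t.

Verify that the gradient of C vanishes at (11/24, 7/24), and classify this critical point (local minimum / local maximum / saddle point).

local maximum

∇C = (-10s + 2t + 4, 2s - 10t + 2); substituting (11/24, 7/24) gives ∇C = (0, 0), so (11/24, 7/24) is indeed a critical point.
The Hessian of C is constant: H = [[-10, 2], [2, -10]].
det(H) = (-10)·(-10) − 2² = 96.
det(H) > 0 and tr(H) = -20 < 0, so H is negative definite and the point is a local maximum.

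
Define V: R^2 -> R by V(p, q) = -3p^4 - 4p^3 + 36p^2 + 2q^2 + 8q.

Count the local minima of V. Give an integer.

1

V separates as a function of p plus a function of q, so ∇V=0 decouples.
∂V/∂p = -12p(p - 2)(p + 3) = 0 at p ∈ {-3, 0, 2}; ∂V/∂q = 4(q + 2) = 0 at q ∈ {-2}.
The Hessian is diagonal: diag(V_pp, V_qq). Second derivatives: V_pp(-3)=-180, V_pp(0)=72, V_pp(2)=-120; V_qq(-2)=4.
Local minima occur where both diagonal entries positive: (0, -2). Count: 1.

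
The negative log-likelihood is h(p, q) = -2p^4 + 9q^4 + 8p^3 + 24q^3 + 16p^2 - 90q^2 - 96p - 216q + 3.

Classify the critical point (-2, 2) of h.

The mixed partial ∂²h/∂p∂q is 0, so the Hessian at any point is diag(h_pp, h_qq) = diag(8(-3p^2 + 6p + 4), 36(3q^2 + 4q - 5)).
At (-2, 2): H = diag(-160, 540).
The eigenvalues have opposite signs, so H is indefinite: a saddle point.

saddle point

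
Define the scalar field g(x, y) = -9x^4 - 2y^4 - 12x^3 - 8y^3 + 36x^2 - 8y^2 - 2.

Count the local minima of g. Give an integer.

1

g separates as a function of x plus a function of y, so ∇g=0 decouples.
∂g/∂x = -36x(x - 1)(x + 2) = 0 at x ∈ {-2, 0, 1}; ∂g/∂y = -8y(y + 1)(y + 2) = 0 at y ∈ {-2, -1, 0}.
The Hessian is diagonal: diag(g_xx, g_yy). Second derivatives: g_xx(-2)=-216, g_xx(0)=72, g_xx(1)=-108; g_yy(-2)=-16, g_yy(-1)=8, g_yy(0)=-16.
Local minima occur where both diagonal entries positive: (0, -1). Count: 1.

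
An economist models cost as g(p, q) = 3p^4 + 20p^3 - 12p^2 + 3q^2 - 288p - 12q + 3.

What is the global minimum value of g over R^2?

g(p,q) separates as A(p) + B(q) + 3, so its minimum is min A + min B + 3.
A'(p) = 12(p - 2)(p + 3)(p + 4) vanishes at p ∈ {-4, -3, 2}; B'(q) = 6q - 12 vanishes at q ∈ {2}.
Local minima of A (where A''>0): A(-4)=448, A(2)=-416. Local minima of B: B(2)=-12.
So the global minimum of g is A(2) + B(2) + 3 = -416 − 12 + 3 = -425, attained at (2, 2).

-425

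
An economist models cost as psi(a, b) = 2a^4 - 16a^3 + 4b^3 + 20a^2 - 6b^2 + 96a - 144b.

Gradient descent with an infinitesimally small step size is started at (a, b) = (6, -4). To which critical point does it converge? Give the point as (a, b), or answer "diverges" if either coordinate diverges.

psi is separable, so gradient descent decouples: a follows -∂psi/∂a, b follows -∂psi/∂b.
∂psi/∂a = 8(a - 4)(a - 3)(a + 1); at a=6 this is 336, so a decreases.
∂psi/∂b = 12(b - 4)(b + 3); at b=-4 this is 96, so b decreases.
The b-coordinate has no critical point in that direction and runs off to infinity.

diverges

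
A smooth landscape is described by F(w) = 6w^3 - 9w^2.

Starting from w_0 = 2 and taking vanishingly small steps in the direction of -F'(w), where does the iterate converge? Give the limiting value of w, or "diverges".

F'(w) = 18w(w - 1), so F'(2) = 36.
Gradient descent moves in the -F' direction, i.e. w is decreasing.
The nearest critical point in that direction is w = 1, where F'' = 18 > 0 (a local minimum). The iterate converges there.

1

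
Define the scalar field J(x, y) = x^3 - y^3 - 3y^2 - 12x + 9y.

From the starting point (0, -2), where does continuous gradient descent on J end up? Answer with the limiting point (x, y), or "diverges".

J is separable, so gradient descent decouples: x follows -∂J/∂x, y follows -∂J/∂y.
∂J/∂x = 3(x - 2)(x + 2); at x=0 this is -12, so x increases.
∂J/∂y = -3(y - 1)(y + 3); at y=-2 this is 9, so y decreases.
x converges to its nearest critical value 2 (a local min of the x-part); y converges to -3. The iterate converges to (2, -3).

(2, -3)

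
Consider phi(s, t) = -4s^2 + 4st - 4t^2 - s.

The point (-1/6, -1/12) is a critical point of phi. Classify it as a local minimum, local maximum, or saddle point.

The Hessian of phi is constant: H = [[-8, 4], [4, -8]].
det(H) = (-8)·(-8) − 4² = 48.
det(H) > 0 and tr(H) = -16 < 0, so H is negative definite and the point is a local maximum.

local maximum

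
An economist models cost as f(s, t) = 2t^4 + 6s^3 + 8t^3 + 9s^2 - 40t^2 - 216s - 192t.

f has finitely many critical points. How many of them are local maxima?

1

f separates as a function of s plus a function of t, so ∇f=0 decouples.
∂f/∂s = 18(s - 3)(s + 4) = 0 at s ∈ {-4, 3}; ∂f/∂t = 8(t - 3)(t + 2)(t + 4) = 0 at t ∈ {-4, -2, 3}.
The Hessian is diagonal: diag(f_ss, f_tt). Second derivatives: f_ss(-4)=-126, f_ss(3)=126; f_tt(-4)=112, f_tt(-2)=-80, f_tt(3)=280.
Local maxima occur where both diagonal entries negative: (-4, -2). Count: 1.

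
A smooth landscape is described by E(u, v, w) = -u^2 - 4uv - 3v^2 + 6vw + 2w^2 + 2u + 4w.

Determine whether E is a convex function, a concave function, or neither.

E is quadratic, so its Hessian is the constant matrix H = [[-2, -4, 0], [-4, -6, 6], [0, 6, 4]].
Leading principal minors: -2, -4, 56.
Neither pattern holds ⇒ H is indefinite ⇒ neither convex nor concave.

neither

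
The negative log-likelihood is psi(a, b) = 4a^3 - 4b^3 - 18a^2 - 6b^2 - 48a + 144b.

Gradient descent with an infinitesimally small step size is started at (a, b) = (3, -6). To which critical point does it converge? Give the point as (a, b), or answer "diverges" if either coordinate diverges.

psi is separable, so gradient descent decouples: a follows -∂psi/∂a, b follows -∂psi/∂b.
∂psi/∂a = 12(a - 4)(a + 1); at a=3 this is -48, so a increases.
∂psi/∂b = -12(b - 3)(b + 4); at b=-6 this is -216, so b increases.
a converges to its nearest critical value 4 (a local min of the a-part); b converges to -4. The iterate converges to (4, -4).

(4, -4)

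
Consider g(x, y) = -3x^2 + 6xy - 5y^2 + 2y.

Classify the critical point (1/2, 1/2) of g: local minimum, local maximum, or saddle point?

The Hessian of g is constant: H = [[-6, 6], [6, -10]].
det(H) = (-6)·(-10) − 6² = 24.
det(H) > 0 and tr(H) = -16 < 0, so H is negative definite and the point is a local maximum.

local maximum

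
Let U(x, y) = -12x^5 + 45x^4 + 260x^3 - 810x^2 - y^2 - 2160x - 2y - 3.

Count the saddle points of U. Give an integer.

2

U separates as a function of x plus a function of y, so ∇U=0 decouples.
∂U/∂x = -60(x - 4)(x - 3)(x + 1)(x + 3) = 0 at x ∈ {-3, -1, 3, 4}; ∂U/∂y = -2(y + 1) = 0 at y ∈ {-1}.
The Hessian is diagonal: diag(U_xx, U_yy). Second derivatives: U_xx(-3)=5040, U_xx(-1)=-2400, U_xx(3)=1440, U_xx(4)=-2100; U_yy(-1)=-2.
Saddle points occur where the two diagonal entries have opposite signs: (-3, -1), (3, -1). Count: 2.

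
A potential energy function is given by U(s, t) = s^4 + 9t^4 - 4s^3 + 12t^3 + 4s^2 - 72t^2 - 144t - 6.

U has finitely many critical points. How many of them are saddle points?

4

U separates as a function of s plus a function of t, so ∇U=0 decouples.
∂U/∂s = 4s(s - 2)(s - 1) = 0 at s ∈ {0, 1, 2}; ∂U/∂t = 36(t - 2)(t + 1)(t + 2) = 0 at t ∈ {-2, -1, 2}.
The Hessian is diagonal: diag(U_ss, U_tt). Second derivatives: U_ss(0)=8, U_ss(1)=-4, U_ss(2)=8; U_tt(-2)=144, U_tt(-1)=-108, U_tt(2)=432.
Saddle points occur where the two diagonal entries have opposite signs: (0, -1), (1, -2), (1, 2), (2, -1). Count: 4.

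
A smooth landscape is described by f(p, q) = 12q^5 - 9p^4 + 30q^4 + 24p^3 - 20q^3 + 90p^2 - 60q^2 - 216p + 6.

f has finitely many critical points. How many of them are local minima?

2

f separates as a function of p plus a function of q, so ∇f=0 decouples.
∂f/∂p = -36(p - 3)(p - 1)(p + 2) = 0 at p ∈ {-2, 1, 3}; ∂f/∂q = 60q(q - 1)(q + 1)(q + 2) = 0 at q ∈ {-2, -1, 0, 1}.
The Hessian is diagonal: diag(f_pp, f_qq). Second derivatives: f_pp(-2)=-540, f_pp(1)=216, f_pp(3)=-360; f_qq(-2)=-360, f_qq(-1)=120, f_qq(0)=-120, f_qq(1)=360.
Local minima occur where both diagonal entries positive: (1, -1), (1, 1). Count: 2.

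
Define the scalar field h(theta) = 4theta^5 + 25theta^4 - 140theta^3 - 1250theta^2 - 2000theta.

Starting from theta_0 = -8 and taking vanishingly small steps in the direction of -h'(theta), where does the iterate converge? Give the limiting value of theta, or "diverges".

h'(theta) = 20(theta - 5)(theta + 1)(theta + 4)(theta + 5), so h'(-8) = 21840.
Gradient descent moves in the -h' direction, i.e. theta is decreasing.
There is no critical point below theta=-8, and h' keeps the same sign, so the iterate runs off to −∞.

diverges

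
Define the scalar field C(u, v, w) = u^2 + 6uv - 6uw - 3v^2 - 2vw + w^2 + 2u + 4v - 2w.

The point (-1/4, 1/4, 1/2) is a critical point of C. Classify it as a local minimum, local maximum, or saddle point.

The Hessian is constant: H = [[2, 6, -6], [6, -6, -2], [-6, -2, 2]].
Leading principal minors: Δ₁ = 2, Δ₂ = -48, Δ₃ = 256.
The minors fit neither the all-positive nor the alternating-sign pattern, so H is indefinite: a saddle point.

saddle point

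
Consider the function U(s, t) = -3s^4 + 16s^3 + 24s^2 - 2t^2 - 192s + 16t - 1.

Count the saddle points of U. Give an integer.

U separates as a function of s plus a function of t, so ∇U=0 decouples.
∂U/∂s = -12(s - 4)(s - 2)(s + 2) = 0 at s ∈ {-2, 2, 4}; ∂U/∂t = -4(t - 4) = 0 at t ∈ {4}.
The Hessian is diagonal: diag(U_ss, U_tt). Second derivatives: U_ss(-2)=-288, U_ss(2)=96, U_ss(4)=-144; U_tt(4)=-4.
Saddle points occur where the two diagonal entries have opposite signs: (2, 4). Count: 1.

1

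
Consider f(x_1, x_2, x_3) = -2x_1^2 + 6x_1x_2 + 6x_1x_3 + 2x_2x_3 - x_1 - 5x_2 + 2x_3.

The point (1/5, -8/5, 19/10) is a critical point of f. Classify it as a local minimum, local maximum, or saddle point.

saddle point

The Hessian is constant: H = [[-4, 6, 6], [6, 0, 2], [6, 2, 0]].
Leading principal minors: Δ₁ = -4, Δ₂ = -36, Δ₃ = 160.
The minors fit neither the all-positive nor the alternating-sign pattern, so H is indefinite: a saddle point.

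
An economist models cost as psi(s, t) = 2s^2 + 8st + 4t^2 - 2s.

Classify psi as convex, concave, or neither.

neither

psi is quadratic, so its Hessian is the constant matrix H = [[4, 8], [8, 8]].
det(H) = -32, tr(H) = 12.
det(H) < 0, so H is indefinite: neither convex nor concave.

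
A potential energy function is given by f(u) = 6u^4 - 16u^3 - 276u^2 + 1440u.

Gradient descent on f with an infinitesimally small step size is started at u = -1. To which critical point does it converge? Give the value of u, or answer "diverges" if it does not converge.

-5

f'(u) = 24(u - 4)(u - 3)(u + 5), so f'(-1) = 1920.
Gradient descent moves in the -f' direction, i.e. u is decreasing.
The nearest critical point in that direction is u = -5, where f'' = 1728 > 0 (a local minimum). The iterate converges there.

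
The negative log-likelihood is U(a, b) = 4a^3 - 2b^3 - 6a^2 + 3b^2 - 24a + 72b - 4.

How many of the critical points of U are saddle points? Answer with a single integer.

2

U separates as a function of a plus a function of b, so ∇U=0 decouples.
∂U/∂a = 12(a - 2)(a + 1) = 0 at a ∈ {-1, 2}; ∂U/∂b = -6(b - 4)(b + 3) = 0 at b ∈ {-3, 4}.
The Hessian is diagonal: diag(U_aa, U_bb). Second derivatives: U_aa(-1)=-36, U_aa(2)=36; U_bb(-3)=42, U_bb(4)=-42.
Saddle points occur where the two diagonal entries have opposite signs: (-1, -3), (2, 4). Count: 2.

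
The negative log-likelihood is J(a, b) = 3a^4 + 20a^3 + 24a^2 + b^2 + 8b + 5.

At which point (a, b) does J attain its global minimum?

(-4, -4)

J(a,b) separates as P(a) + Q(b) + 5, so its minimum is min P + min Q + 5.
P'(a) = 12a(a + 1)(a + 4) vanishes at a ∈ {-4, -1, 0}; Q'(b) = 2b + 8 vanishes at b ∈ {-4}.
Local minima of P (where P''>0): P(-4)=-128, P(0)=0. Local minima of Q: Q(-4)=-16.
So the global minimum of J is P(-4) + Q(-4) + 5 = -128 − 16 + 5 = -139, attained at (-4, -4).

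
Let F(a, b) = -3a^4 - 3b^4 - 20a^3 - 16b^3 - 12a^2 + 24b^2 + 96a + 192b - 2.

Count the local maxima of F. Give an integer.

F separates as a function of a plus a function of b, so ∇F=0 decouples.
∂F/∂a = -12(a - 1)(a + 2)(a + 4) = 0 at a ∈ {-4, -2, 1}; ∂F/∂b = -12(b - 2)(b + 2)(b + 4) = 0 at b ∈ {-4, -2, 2}.
The Hessian is diagonal: diag(F_aa, F_bb). Second derivatives: F_aa(-4)=-120, F_aa(-2)=72, F_aa(1)=-180; F_bb(-4)=-144, F_bb(-2)=96, F_bb(2)=-288.
Local maxima occur where both diagonal entries negative: (-4, -4), (-4, 2), (1, -4), (1, 2). Count: 4.

4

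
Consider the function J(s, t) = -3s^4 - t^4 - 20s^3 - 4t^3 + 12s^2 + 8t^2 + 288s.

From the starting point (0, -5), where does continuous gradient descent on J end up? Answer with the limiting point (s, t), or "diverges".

diverges

J is separable, so gradient descent decouples: s follows -∂J/∂s, t follows -∂J/∂t.
∂J/∂s = -12(s - 2)(s + 3)(s + 4); at s=0 this is 288, so s decreases.
∂J/∂t = -4t(t - 1)(t + 4); at t=-5 this is 120, so t decreases.
The t-coordinate has no critical point in that direction and runs off to infinity.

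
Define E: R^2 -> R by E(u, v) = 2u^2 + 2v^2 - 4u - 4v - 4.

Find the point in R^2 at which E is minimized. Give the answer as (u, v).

E(u,v) separates as P(u) + Q(v) − 4, so its minimum is min P + min Q − 4.
P'(u) = 4u - 4 vanishes at u ∈ {1}; Q'(v) = 4v - 4 vanishes at v ∈ {1}.
Local minima of P (where P''>0): P(1)=-2. Local minima of Q: Q(1)=-2.
So the global minimum of E is P(1) + Q(1) − 4 = -2 − 2 − 4 = -8, attained at (1, 1).

(1, 1)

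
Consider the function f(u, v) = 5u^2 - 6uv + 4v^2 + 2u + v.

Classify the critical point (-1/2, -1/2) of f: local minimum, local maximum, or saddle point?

The Hessian of f is constant: H = [[10, -6], [-6, 8]].
det(H) = 10·8 − (-6)² = 44.
det(H) > 0 and tr(H) = 18 > 0, so H is positive definite and the point is a local minimum.

local minimum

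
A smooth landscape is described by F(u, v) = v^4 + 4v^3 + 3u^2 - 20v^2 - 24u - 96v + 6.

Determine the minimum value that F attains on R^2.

-321

F(u,v) separates as P(u) + Q(v) + 6, so its minimum is min P + min Q + 6.
P'(u) = 6u - 24 vanishes at u ∈ {4}; Q'(v) = 4(v - 3)(v + 2)(v + 4) vanishes at v ∈ {-4, -2, 3}.
Local minima of P (where P''>0): P(4)=-48. Local minima of Q: Q(-4)=64, Q(3)=-279.
So the global minimum of F is P(4) + Q(3) + 6 = -48 − 279 + 6 = -321, attained at (4, 3).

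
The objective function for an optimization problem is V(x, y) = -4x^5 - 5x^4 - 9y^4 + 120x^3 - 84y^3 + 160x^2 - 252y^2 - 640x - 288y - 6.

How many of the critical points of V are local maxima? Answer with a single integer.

4

V separates as a function of x plus a function of y, so ∇V=0 decouples.
∂V/∂x = -20(x - 4)(x - 1)(x + 2)(x + 4) = 0 at x ∈ {-4, -2, 1, 4}; ∂V/∂y = -36(y + 1)(y + 2)(y + 4) = 0 at y ∈ {-4, -2, -1}.
The Hessian is diagonal: diag(V_xx, V_yy). Second derivatives: V_xx(-4)=1600, V_xx(-2)=-720, V_xx(1)=900, V_xx(4)=-2880; V_yy(-4)=-216, V_yy(-2)=72, V_yy(-1)=-108.
Local maxima occur where both diagonal entries negative: (-2, -4), (-2, -1), (4, -4), (4, -1). Count: 4.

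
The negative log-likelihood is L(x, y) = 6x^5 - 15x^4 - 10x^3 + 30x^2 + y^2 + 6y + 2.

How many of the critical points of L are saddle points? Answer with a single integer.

L separates as a function of x plus a function of y, so ∇L=0 decouples.
∂L/∂x = 30x(x - 2)(x - 1)(x + 1) = 0 at x ∈ {-1, 0, 1, 2}; ∂L/∂y = 2(y + 3) = 0 at y ∈ {-3}.
The Hessian is diagonal: diag(L_xx, L_yy). Second derivatives: L_xx(-1)=-180, L_xx(0)=60, L_xx(1)=-60, L_xx(2)=180; L_yy(-3)=2.
Saddle points occur where the two diagonal entries have opposite signs: (-1, -3), (1, -3). Count: 2.

2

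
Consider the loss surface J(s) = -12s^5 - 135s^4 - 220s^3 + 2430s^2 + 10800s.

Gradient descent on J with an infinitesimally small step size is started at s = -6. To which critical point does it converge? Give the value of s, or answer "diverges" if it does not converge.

J'(s) = -60(s - 3)(s + 3)(s + 4)(s + 5), so J'(-6) = -3240.
Gradient descent moves in the -J' direction, i.e. s is increasing.
The nearest critical point in that direction is s = -5, where J'' = 960 > 0 (a local minimum). The iterate converges there.

-5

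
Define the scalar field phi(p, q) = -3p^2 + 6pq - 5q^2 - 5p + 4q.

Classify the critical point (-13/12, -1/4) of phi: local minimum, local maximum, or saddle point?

local maximum

The Hessian of phi is constant: H = [[-6, 6], [6, -10]].
det(H) = (-6)·(-10) − 6² = 24.
det(H) > 0 and tr(H) = -16 < 0, so H is negative definite and the point is a local maximum.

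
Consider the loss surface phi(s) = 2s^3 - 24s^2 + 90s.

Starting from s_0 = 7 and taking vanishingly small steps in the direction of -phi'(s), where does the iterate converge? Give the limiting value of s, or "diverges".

phi'(s) = 6(s - 5)(s - 3), so phi'(7) = 48.
Gradient descent moves in the -phi' direction, i.e. s is decreasing.
The nearest critical point in that direction is s = 5, where phi'' = 12 > 0 (a local minimum). The iterate converges there.

5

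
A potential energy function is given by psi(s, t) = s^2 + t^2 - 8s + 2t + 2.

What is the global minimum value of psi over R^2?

psi(s,t) separates as P(s) + Q(t) + 2, so its minimum is min P + min Q + 2.
P'(s) = 2s - 8 vanishes at s ∈ {4}; Q'(t) = 2(t + 1) vanishes at t ∈ {-1}.
Local minima of P (where P''>0): P(4)=-16. Local minima of Q: Q(-1)=-1.
So the global minimum of psi is P(4) + Q(-1) + 2 = -16 − 1 + 2 = -15, attained at (4, -1).

-15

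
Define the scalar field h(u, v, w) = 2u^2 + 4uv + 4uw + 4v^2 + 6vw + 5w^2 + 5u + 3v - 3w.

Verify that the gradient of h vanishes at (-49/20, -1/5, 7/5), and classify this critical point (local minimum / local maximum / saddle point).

local minimum

∇h = (4u + 4v + 4w + 5, 4u + 8v + 6w + 3, 4u + 6v + 10w - 3); substituting (-49/20, -1/5, 7/5) gives ∇h = (0, 0, 0), so (-49/20, -1/5, 7/5) is indeed a critical point.
The Hessian is constant: H = [[4, 4, 4], [4, 8, 6], [4, 6, 10]].
Leading principal minors: Δ₁ = 4, Δ₂ = 16, Δ₃ = 80.
All leading minors are positive, so H is positive definite: a local minimum.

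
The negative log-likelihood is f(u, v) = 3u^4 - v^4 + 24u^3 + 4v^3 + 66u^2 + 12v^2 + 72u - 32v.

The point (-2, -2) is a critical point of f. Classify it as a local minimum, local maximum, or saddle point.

The mixed partial ∂²f/∂u∂v is 0, so the Hessian at any point is diag(f_uu, f_vv) = diag(12(3u^2 + 12u + 11), 12(-v^2 + 2v + 2)).
At (-2, -2): H = diag(-12, -72).
Both eigenvalues are negative, so H is negative definite: a local maximum.

local maximum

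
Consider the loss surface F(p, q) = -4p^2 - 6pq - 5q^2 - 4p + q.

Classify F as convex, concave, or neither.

concave

F is quadratic, so its Hessian is the constant matrix H = [[-8, -6], [-6, -10]].
det(H) = 44, tr(H) = -18.
det(H) > 0 and tr(H) < 0, so H is negative definite everywhere: concave.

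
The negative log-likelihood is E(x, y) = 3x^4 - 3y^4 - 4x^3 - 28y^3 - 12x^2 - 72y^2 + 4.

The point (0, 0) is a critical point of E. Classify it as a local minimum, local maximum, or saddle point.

local maximum

The mixed partial ∂²E/∂x∂y is 0, so the Hessian at any point is diag(E_xx, E_yy) = diag(12(3x^2 - 2x - 2), -12(3y^2 + 14y + 12)).
At (0, 0): H = diag(-24, -144).
Both eigenvalues are negative, so H is negative definite: a local maximum.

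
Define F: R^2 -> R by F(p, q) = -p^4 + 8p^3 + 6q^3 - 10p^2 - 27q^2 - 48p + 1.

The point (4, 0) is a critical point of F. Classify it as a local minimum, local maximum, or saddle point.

local maximum

The mixed partial ∂²F/∂p∂q is 0, so the Hessian at any point is diag(F_pp, F_qq) = diag(4(-3p^2 + 12p - 5), 18(2q - 3)).
At (4, 0): H = diag(-20, -54).
Both eigenvalues are negative, so H is negative definite: a local maximum.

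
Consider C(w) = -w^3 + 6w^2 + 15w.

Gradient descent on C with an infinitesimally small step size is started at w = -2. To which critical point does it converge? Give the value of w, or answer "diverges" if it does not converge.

C'(w) = -3(w - 5)(w + 1), so C'(-2) = -21.
Gradient descent moves in the -C' direction, i.e. w is increasing.
The nearest critical point in that direction is w = -1, where C'' = 18 > 0 (a local minimum). The iterate converges there.

-1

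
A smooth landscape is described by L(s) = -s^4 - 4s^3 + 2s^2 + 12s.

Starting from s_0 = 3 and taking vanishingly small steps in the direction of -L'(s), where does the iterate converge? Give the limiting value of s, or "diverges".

diverges

L'(s) = -4(s - 1)(s + 1)(s + 3), so L'(3) = -192.
Gradient descent moves in the -L' direction, i.e. s is increasing.
There is no critical point above s=3, and L' keeps the same sign, so the iterate runs off to +∞.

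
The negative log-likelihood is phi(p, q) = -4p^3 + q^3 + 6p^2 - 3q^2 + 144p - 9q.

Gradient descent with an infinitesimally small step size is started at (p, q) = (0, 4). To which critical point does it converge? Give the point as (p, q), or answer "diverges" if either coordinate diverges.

(-3, 3)

phi is separable, so gradient descent decouples: p follows -∂phi/∂p, q follows -∂phi/∂q.
∂phi/∂p = -12(p - 4)(p + 3); at p=0 this is 144, so p decreases.
∂phi/∂q = 3(q - 3)(q + 1); at q=4 this is 15, so q decreases.
p converges to its nearest critical value -3 (a local min of the p-part); q converges to 3. The iterate converges to (-3, 3).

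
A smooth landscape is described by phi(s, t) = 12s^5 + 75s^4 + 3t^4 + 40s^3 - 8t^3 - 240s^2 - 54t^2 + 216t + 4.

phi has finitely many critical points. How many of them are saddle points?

phi separates as a function of s plus a function of t, so ∇phi=0 decouples.
∂phi/∂s = 60s(s - 1)(s + 2)(s + 4) = 0 at s ∈ {-4, -2, 0, 1}; ∂phi/∂t = 12(t - 3)(t - 2)(t + 3) = 0 at t ∈ {-3, 2, 3}.
The Hessian is diagonal: diag(phi_ss, phi_tt). Second derivatives: phi_ss(-4)=-2400, phi_ss(-2)=720, phi_ss(0)=-480, phi_ss(1)=900; phi_tt(-3)=360, phi_tt(2)=-60, phi_tt(3)=72.
Saddle points occur where the two diagonal entries have opposite signs: (-4, -3), (-4, 3), (-2, 2), (0, -3), (0, 3), (1, 2). Count: 6.

6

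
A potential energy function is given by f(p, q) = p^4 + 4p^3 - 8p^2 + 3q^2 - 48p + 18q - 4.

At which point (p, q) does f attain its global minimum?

f(p,q) separates as A(p) + B(q) − 4, so its minimum is min A + min B − 4.
A'(p) = 4(p - 2)(p + 2)(p + 3) vanishes at p ∈ {-3, -2, 2}; B'(q) = 6q + 18 vanishes at q ∈ {-3}.
Local minima of A (where A''>0): A(-3)=45, A(2)=-80. Local minima of B: B(-3)=-27.
So the global minimum of f is A(2) + B(-3) − 4 = -80 − 27 − 4 = -111, attained at (2, -3).

(2, -3)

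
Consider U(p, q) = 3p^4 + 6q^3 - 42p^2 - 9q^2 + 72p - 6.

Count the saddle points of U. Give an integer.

U separates as a function of p plus a function of q, so ∇U=0 decouples.
∂U/∂p = 12(p - 2)(p - 1)(p + 3) = 0 at p ∈ {-3, 1, 2}; ∂U/∂q = 18q(q - 1) = 0 at q ∈ {0, 1}.
The Hessian is diagonal: diag(U_pp, U_qq). Second derivatives: U_pp(-3)=240, U_pp(1)=-48, U_pp(2)=60; U_qq(0)=-18, U_qq(1)=18.
Saddle points occur where the two diagonal entries have opposite signs: (-3, 0), (1, 1), (2, 0). Count: 3.

3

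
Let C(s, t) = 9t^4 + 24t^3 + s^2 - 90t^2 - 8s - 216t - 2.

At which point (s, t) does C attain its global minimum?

(4, 2)

C(s,t) separates as P(s) + Q(t) − 2, so its minimum is min P + min Q − 2.
P'(s) = 2s - 8 vanishes at s ∈ {4}; Q'(t) = 36(t - 2)(t + 1)(t + 3) vanishes at t ∈ {-3, -1, 2}.
Local minima of P (where P''>0): P(4)=-16. Local minima of Q: Q(-3)=-81, Q(2)=-456.
So the global minimum of C is P(4) + Q(2) − 2 = -16 − 456 − 2 = -474, attained at (4, 2).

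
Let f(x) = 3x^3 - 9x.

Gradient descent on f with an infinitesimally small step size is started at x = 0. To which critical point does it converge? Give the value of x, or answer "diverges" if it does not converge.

f'(x) = 9(x - 1)(x + 1), so f'(0) = -9.
Gradient descent moves in the -f' direction, i.e. x is increasing.
The nearest critical point in that direction is x = 1, where f'' = 18 > 0 (a local minimum). The iterate converges there.

1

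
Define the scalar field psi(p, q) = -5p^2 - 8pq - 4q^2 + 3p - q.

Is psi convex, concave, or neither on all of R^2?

concave

psi is quadratic, so its Hessian is the constant matrix H = [[-10, -8], [-8, -8]].
det(H) = 16, tr(H) = -18.
det(H) > 0 and tr(H) < 0, so H is negative definite everywhere: concave.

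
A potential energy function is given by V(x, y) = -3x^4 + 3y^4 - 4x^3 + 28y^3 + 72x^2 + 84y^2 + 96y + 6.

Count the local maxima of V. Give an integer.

V separates as a function of x plus a function of y, so ∇V=0 decouples.
∂V/∂x = -12x(x - 3)(x + 4) = 0 at x ∈ {-4, 0, 3}; ∂V/∂y = 12(y + 1)(y + 2)(y + 4) = 0 at y ∈ {-4, -2, -1}.
The Hessian is diagonal: diag(V_xx, V_yy). Second derivatives: V_xx(-4)=-336, V_xx(0)=144, V_xx(3)=-252; V_yy(-4)=72, V_yy(-2)=-24, V_yy(-1)=36.
Local maxima occur where both diagonal entries negative: (-4, -2), (3, -2). Count: 2.

2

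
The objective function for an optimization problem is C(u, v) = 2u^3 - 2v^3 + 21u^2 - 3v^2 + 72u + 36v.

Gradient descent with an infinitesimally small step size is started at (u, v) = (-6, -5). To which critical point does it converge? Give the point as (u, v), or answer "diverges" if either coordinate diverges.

C is separable, so gradient descent decouples: u follows -∂C/∂u, v follows -∂C/∂v.
∂C/∂u = 6(u + 3)(u + 4); at u=-6 this is 36, so u decreases.
∂C/∂v = -6(v - 2)(v + 3); at v=-5 this is -84, so v increases.
The u-coordinate has no critical point in that direction and runs off to infinity.

diverges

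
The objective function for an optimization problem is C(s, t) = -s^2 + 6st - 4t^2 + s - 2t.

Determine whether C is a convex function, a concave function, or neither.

C is quadratic, so its Hessian is the constant matrix H = [[-2, 6], [6, -8]].
det(H) = -20, tr(H) = -10.
det(H) < 0, so H is indefinite: neither convex nor concave.

neither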